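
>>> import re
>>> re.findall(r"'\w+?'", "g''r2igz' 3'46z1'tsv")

With no groups in the pattern, `findall` gives back each whole match — 2 here.

["'r2igz'", "'46z1'"]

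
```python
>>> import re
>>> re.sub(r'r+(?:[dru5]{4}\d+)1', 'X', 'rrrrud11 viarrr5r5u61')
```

'X viaX'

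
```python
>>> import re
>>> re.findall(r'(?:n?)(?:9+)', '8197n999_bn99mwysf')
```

Pattern: optionally a literal 'n' (non-capturing group); then one or more of a literal '9' (non-capturing group).
Since nothing is captured, `findall` lists the 3 matched substrings directly.

['9', 'n999', 'n99']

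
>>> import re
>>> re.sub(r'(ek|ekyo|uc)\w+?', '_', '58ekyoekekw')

'58_o_kw'

`|` is ordered: at each position the engine commits to the first alternative that works.
Matches: at [2:5] → 'eky'; at [6:9] → 'eke'.
Every occurrence is swapped for '_'.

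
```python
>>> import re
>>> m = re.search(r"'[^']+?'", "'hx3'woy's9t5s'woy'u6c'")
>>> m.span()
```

(0, 5)

The match spans [0:5] → "'hx3'".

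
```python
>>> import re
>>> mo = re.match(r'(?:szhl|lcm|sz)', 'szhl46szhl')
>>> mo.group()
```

'szhl'

Alternation isn't longest-match — the leftmost alternative that fits at this position is chosen.
`match` is anchored at position 0; if the pattern doesn't fit there, it returns None.
The match spans [0:4] → 'szhl'.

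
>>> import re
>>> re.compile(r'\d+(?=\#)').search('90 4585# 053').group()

Lookahead/lookbehind check context without consuming it, so the matched span excludes the asserted characters.
The match spans [3:7] → '4585'.

'4585'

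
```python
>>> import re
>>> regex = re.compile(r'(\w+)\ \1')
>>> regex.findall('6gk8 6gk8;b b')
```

`\1` has to match the exact text group 1 already captured.
`findall` collects group 1 from each match (2 total).

['6gk8', 'b']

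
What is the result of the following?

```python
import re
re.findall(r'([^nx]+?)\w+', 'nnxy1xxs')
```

['y']

This matches one or more of any character except [nx] (lazy) (captured); then one or more of a word character.
With a single group, `findall` returns only what that group captured — 1 item.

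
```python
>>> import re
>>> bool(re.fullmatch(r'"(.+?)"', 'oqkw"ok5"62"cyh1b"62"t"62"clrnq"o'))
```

False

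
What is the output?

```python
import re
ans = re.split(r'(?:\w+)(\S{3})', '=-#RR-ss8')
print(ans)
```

The pattern matches one or more of a word character (non-capturing group); then exactly 3 of a non-whitespace character (captured).
`re.split` interleaves the captured-group text with the surrounding fragments.

['=-#', '-ss', '8']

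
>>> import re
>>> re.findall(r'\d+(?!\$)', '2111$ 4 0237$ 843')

['211', '4', '023', '843']

`(?!…)`/`(?<!…)` only lets a position through if the neighbouring text does NOT match; no characters are consumed.
Walking the string: at [0:3] → '211'; at [6:7] → '4'; at [8:11] → '023'; at [14:17] → '843'.
With no groups in the pattern, `findall` gives back each whole match — 4 here.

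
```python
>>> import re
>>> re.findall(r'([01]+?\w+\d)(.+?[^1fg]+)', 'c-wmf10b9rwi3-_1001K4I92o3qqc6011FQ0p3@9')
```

[('10b9rwi3', '-_'), ('1001K4I92o3qqc6011FQ0p3', '@9')]

This matches one or more of one of [01] (lazy), then one or more of a word character, then a digit (captured); then one or more of any character (lazy), then one or more of any character except [1fg] (captured).
`findall` packs the 2 group values into a tuple for every match.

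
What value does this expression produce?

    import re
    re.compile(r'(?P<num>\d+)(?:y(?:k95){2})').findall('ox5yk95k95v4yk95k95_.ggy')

['5', '4']

Pattern: one or more of a digit (captured as 'num'); then the literal 'y', then the literal 'k95' repeated 2 times (non-capturing group).
Walking the string: at [2:10] match '5yk95k95', group 1 = '5'; at [11:19] match '4yk95k95', group 1 = '4'.
With a single group, `findall` returns only what that group captured — 2 items.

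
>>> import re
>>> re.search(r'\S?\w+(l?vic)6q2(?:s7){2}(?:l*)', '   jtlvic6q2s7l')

None

Pattern: optionally a non-whitespace character, then one or more of a word character; then optionally the literal 'l', then the literal 'vic' (captured); then the literal '6q2', then the literal 's7' repeated 2 times; then zero or more of a literal 'l' (non-capturing group).
`re.search` tries every starting position until one works.
Here no position works, so the call returns None.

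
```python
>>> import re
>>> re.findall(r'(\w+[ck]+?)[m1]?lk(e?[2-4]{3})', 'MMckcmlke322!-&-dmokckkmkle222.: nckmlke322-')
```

[('MMckc', 'e322'), ('nck', 'e322')]

This matches one or more of a word character, then one or more of one of [ck] (lazy) (captured); then optionally one of [m1], then the literal 'lk'; then optionally a literal 'e', then exactly 3 of a character in [2-4] (captured).
Scanning left to right: at [0:12] match 'MMckcmlke322', groups = ('MMckc', 'e322'); at [33:43] match 'nckmlke322', groups = ('nck', 'e322').
2 groups means each result is a tuple of 2 captured strings — 2 here.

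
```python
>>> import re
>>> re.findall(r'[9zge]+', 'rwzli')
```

The pattern matches one or more of one of [9zge].
`findall` yields the raw match text (1 of them) because the pattern has no groups.

['z']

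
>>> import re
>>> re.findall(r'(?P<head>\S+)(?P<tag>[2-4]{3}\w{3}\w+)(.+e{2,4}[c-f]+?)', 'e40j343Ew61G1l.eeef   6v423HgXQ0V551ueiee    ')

This matches one or more of a non-whitespace character (captured as 'head'); then exactly 3 of a character in [2-4], then exactly 3 of a word character, then one or more of a word character (captured as 'tag'); then one or more of any character, then 2 to 4 of a literal 'e', then one or more of a character in [c-f] (lazy) (captured).
Walking the string: at [0:19] match 'e40j343Ew61G1l.eeef', groups = ('e40j', '343Ew61G1l', '.eeef').
3 groups means the one result is a tuple of 3 captured strings — 1 here.

[('e40j', '343Ew61G1l', '.eeef')]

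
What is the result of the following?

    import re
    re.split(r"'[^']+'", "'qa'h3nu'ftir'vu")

Matches to split on: at [0:4] → "'qa'"; at [8:14] → "'ftir'".
Splitting on the pattern gives 3 pieces.

['', 'h3nu', 'vu']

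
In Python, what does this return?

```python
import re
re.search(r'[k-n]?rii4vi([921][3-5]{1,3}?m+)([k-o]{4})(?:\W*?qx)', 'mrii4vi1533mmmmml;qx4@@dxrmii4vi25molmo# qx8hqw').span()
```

Pattern: optionally a character in [k-n], then the literal 'rii', then the literal '4vi'; then one of [921], then 1 to 3 of a character in [3-5] (lazy), then one or more of the literal 'm' (captured); then exactly 4 of a character in [k-o] (captured); then zero or more of a non-word character (lazy), then the literal 'qx' (non-capturing group).
`re.search` scans for the first position where the pattern succeeds.
The match spans [0:20] → 'mrii4vi1533mmmmml;qx'.
Captured: group 1 = '1533mm', group 2 = 'mmml'.

(0, 20)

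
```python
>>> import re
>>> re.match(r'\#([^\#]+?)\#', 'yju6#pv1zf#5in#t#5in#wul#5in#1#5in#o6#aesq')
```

None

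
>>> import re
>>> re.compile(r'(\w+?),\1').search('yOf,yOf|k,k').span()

(0, 7)

`\1` has to match the exact text group 1 already captured.
`re.search` tries every starting position until one works.
The match spans [0:7] → 'yOf,yOf'.
Captured: group 1 = 'yOf'.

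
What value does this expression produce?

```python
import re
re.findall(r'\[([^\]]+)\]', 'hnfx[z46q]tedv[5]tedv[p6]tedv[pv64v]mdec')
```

['z46q', '5', 'p6', 'pv64v']

Walking the string: at [4:10] match '[z46q]', group 1 = 'z46q'; at [14:17] match '[5]', group 1 = '5'; at [21:25] match '[p6]', group 1 = 'p6'; at [29:36] match '[pv64v]', group 1 = 'pv64v'.
Because there's exactly one group, `findall` drops the full match and keeps group 1 from each hit.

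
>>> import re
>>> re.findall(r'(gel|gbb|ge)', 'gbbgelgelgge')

Alternation isn't longest-match — the leftmost alternative that fits at this position is chosen.
Because there's exactly one group, `findall` drops the full match and keeps group 1 from each hit.

['gbb', 'gel', 'gel', 'ge']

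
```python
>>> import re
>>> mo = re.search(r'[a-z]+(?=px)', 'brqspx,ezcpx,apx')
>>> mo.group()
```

'brqs'

The `(?=…)`/`(?<=…)` assertion just peeks at neighbouring text; it doesn't advance the match position.
`re.search` tries every starting position until one works.
The match spans [0:4] → 'brqs'.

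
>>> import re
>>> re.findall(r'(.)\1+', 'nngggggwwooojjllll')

['n', 'g', 'w', 'o', 'j', 'l']

`\1` has to match the exact text group 1 already captured.
Because there's exactly one group, `findall` drops the full match and keeps group 1 from each hit.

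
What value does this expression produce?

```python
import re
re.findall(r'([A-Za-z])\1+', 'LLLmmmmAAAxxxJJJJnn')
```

After group 1 captures some text, `\1` only succeeds where that same text appears again.
Walking the string: at [0:3] match 'LLL', group 1 = 'L'; at [3:7] match 'mmmm', group 1 = 'm'; at [7:10] match 'AAA', group 1 = 'A'; at [10:13] match 'xxx', group 1 = 'x'; at [13:17] match 'JJJJ', group 1 = 'J'; ….
With a single group, `findall` returns only what that group captured — 6 items.

['L', 'm', 'A', 'x', 'J', 'n']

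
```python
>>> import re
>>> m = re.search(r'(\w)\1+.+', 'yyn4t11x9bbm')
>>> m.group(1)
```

`\1` has to match the exact text group 1 already captured.
`search` walks the string left to right and returns the first match it finds.
The match spans [0:12] → 'yyn4t11x9bbm'.
Captured: group 1 = 'y'.

'y'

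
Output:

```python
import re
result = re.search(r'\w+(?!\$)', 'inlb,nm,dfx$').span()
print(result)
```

(0, 4)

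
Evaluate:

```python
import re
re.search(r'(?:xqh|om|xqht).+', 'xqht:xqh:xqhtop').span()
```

(0, 15)

`re.search` scans for the first position where the pattern succeeds.
The match spans [0:15] → 'xqht:xqh:xqhtop'.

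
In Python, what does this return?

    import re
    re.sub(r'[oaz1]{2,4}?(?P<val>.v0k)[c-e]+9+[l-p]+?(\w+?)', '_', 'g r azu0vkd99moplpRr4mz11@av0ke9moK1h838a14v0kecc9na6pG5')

This matches 2 to 4 of one of [oaz1] (lazy); then any character, then the literal 'v0k' (captured as 'val'); then one or more of a character in [c-e], then one or more of the literal '9', then one or more of a character in [l-p] (lazy); then one or more of a word character (lazy) (captured).
A `+?`/`*?`/`{m,n}?` starts at its minimum and grows only as far as needed for what follows to match.
Matches: at [40:52] → 'a14v0kecc9na'.
`sub` substitutes '_' at each match site.

'g r azu0vkd99moplpRr4mz11@av0ke9moK1h838_6pG5'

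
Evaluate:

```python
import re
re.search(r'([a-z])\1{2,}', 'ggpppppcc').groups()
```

('p',)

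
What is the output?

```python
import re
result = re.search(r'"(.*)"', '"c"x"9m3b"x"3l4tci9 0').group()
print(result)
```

`re.search` tries every starting position until one works.
The match spans [0:12] → '"c"x"9m3b"x"'.
Captured: group 1 = 'c"x"9m3b"x'.

"c"x"9m3b"x"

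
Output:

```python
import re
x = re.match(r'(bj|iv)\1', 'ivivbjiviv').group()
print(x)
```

iviv

With `match`, the pattern is implicitly anchored at the beginning.
The match spans [0:4] → 'iviv'.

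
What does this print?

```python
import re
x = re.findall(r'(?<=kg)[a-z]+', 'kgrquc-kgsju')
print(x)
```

['rquc', 'sju']

Lookahead/lookbehind check context without consuming it, so the matched span excludes the asserted characters.
Walking the string: at [2:6] → 'rquc'; at [9:12] → 'sju'.
No capturing groups, so `findall` returns the 2 full match strings.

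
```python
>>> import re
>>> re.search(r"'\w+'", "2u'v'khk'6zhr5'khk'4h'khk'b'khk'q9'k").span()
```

(2, 5)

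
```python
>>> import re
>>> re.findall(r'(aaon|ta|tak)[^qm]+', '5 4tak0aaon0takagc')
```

Alternation tries branches left to right and keeps the first one that lets the overall match succeed at that position.
Walking the string: at [3:18] match 'tak0aaon0takagc', group 1 = 'ta'.
Because there's exactly one group, `findall` drops the full match and keeps group 1 from the one hit.

['ta']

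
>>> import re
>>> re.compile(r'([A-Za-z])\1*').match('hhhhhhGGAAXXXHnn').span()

(0, 6)

`\1` has to match the exact text group 1 already captured.
`match` is anchored at position 0; if the pattern doesn't fit there, it returns None.
The match spans [0:6] → 'hhhhhh'.
Captured: group 1 = 'h'.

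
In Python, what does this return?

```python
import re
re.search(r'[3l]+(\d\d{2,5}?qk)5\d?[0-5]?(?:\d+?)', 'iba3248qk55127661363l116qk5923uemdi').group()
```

'3248qk5512'

The pattern matches one or more of one of [3l]; then a digit, then 2 to 5 of a digit (lazy), then the literal 'qk' (captured); then the literal '5', then optionally a digit, then optionally a character in [0-5]; then one or more of a digit (lazy) (non-capturing group).
A `+?`/`*?`/`{m,n}?` starts at its minimum and grows only as far as needed for what follows to match.
`re.search` tries every starting position until one works.
The match spans [3:13] → '3248qk5512'.
Captured: group 1 = '248qk'.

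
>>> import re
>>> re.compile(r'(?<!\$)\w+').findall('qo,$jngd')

Because the assertion is negative and zero-width, positions next to the forbidden text are skipped.
Scanning left to right: at [0:2] → 'qo'; at [5:8] → 'ngd'.
No capturing groups, so `findall` returns the 2 full match strings.

['qo', 'ngd']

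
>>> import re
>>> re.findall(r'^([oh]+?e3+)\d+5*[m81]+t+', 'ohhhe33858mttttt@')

One capturing group, so `findall` returns just the captured substring from the one match — 1 in all.

['ohhhe33']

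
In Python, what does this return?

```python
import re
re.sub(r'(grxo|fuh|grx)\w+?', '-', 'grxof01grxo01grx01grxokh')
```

'-01-1-1-h'

`|` is ordered: at each position the engine commits to the first alternative that works.
`sub` substitutes '-' at each match site.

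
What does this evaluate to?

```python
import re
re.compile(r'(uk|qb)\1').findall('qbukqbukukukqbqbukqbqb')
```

`\1` is not a pattern — it's the concrete string captured by group 1, re-applied verbatim.
Walking the string: at [6:10] match 'ukuk', group 1 = 'uk'; at [12:16] match 'qbqb', group 1 = 'qb'; at [18:22] match 'qbqb', group 1 = 'qb'.
One capturing group, so `findall` returns just the captured substring from each match — 3 in all.

['uk', 'qb', 'qb']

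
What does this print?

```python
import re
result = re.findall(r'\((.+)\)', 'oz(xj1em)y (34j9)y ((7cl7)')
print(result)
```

Walking the string: at [2:26] match '(xj1em)y (34j9)y ((7cl7)', group 1 = 'xj1em)y (34j9)y ((7cl7'.
`findall` collects group 1 from the one match (1 total).

['xj1em)y (34j9)y ((7cl7']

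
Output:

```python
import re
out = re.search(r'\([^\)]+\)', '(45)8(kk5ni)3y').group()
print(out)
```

(45)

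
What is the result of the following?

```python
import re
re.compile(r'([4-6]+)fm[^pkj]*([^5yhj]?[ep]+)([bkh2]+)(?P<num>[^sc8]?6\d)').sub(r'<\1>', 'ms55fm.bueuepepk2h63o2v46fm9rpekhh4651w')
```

'ms<55>o2v<46>1w'

This matches one or more of a character in [4-6] (captured); then the literal 'fm', then zero or more of any character except [pkj]; then optionally any character except [5yhj], then one or more of one of [ep] (captured); then one or more of one of [bkh2] (captured); then optionally any character except [sc8], then the literal '6', then a digit (captured as 'num').
Matches: at [2:20] → '55fm.bueuepepk2h63'; at [23:37] → '46fm9rpekhh465'.
The replacement refers to a captured group, so each match is rewritten using its own captured text.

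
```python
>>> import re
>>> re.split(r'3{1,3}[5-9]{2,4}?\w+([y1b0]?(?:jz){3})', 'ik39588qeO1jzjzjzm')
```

['ik', 'jzjzjz', 'm']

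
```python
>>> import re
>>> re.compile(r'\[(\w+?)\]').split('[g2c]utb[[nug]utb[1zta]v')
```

['', 'g2c', 'utb[', 'nug', 'utb', '1zta', 'v']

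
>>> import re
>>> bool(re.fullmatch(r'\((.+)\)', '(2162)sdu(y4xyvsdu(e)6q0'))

`fullmatch` succeeds only if the pattern covers the string from start to end.
Here the pattern can't cover the whole string, so the call returns None, and `bool(None)` is False.

False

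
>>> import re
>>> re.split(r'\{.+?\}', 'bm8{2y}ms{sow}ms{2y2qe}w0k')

The string is cut at each match, leaving 4 pieces.

['bm8', 'ms', 'ms', 'w0k']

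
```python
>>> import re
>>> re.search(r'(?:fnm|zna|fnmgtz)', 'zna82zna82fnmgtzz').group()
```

`re.search` scans for the first position where the pattern succeeds.
The match spans [0:3] → 'zna'.

'zna'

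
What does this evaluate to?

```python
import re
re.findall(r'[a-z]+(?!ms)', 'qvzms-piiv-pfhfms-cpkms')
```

`(?!…)`/`(?<!…)` only lets a position through if the neighbouring text does NOT match; no characters are consumed.
`findall` yields the raw match text (4 of them) because the pattern has no groups.

['qvzms', 'piiv', 'pfhfms', 'cpkms']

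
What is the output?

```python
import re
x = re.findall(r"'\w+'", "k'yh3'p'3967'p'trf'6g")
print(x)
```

Since nothing is captured, `findall` lists the 3 matched substrings directly.

["'yh3'", "'3967'", "'trf'"]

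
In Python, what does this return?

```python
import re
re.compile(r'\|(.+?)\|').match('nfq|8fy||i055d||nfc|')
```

With `match`, the pattern is implicitly anchored at the beginning.
Here position 0 doesn't satisfy it, so the call returns None.

None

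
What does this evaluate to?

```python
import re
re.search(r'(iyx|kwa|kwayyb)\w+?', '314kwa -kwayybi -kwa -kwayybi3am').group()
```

The regex engine tests alternatives in the order written; an earlier branch that matches wins even if a later one would match more.
`re.search` tries every starting position until one works.
The match spans [8:12] → 'kway'.
Captured: group 1 = 'kwa'.

'kway'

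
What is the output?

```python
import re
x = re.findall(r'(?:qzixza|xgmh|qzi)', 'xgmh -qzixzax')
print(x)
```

`|` is ordered: at each position the engine commits to the first alternative that works.
Scanning left to right: at [0:4] → 'xgmh'; at [6:12] → 'qzixza'.
No capturing groups, so `findall` returns the 2 full match strings.

['xgmh', 'qzixza']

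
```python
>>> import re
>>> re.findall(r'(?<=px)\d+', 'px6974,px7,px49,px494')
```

['6974', '7', '49', '494']

The `(?=…)`/`(?<=…)` assertion just peeks at neighbouring text; it doesn't advance the match position.
Walking the string: at [2:6] → '6974'; at [9:10] → '7'; at [13:15] → '49'; at [18:21] → '494'.
`findall` yields the raw match text (4 of them) because the pattern has no groups.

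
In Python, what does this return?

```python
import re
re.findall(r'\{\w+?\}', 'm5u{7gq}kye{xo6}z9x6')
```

['{7gq}', '{xo6}']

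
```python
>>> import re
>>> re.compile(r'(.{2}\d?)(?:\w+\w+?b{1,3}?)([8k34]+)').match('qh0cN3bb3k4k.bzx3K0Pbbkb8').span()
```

(0, 12)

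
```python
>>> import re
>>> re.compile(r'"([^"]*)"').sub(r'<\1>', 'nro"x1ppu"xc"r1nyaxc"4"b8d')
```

'nro<x1ppu>xc<r1nyaxc>4"b8d'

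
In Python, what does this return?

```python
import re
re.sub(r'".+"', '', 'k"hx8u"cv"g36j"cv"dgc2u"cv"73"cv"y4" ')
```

'k '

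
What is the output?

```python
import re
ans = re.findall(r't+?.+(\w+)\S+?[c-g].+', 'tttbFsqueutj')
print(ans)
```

Pattern: one or more of a literal 't' (lazy); then one or more of any character; then one or more of a word character (captured); then one or more of a non-whitespace character (lazy), then a character in [c-g]; then one or more of any character.
Scanning left to right: at [0:12] match 'tttbFsqueutj', group 1 = 'q'.
With a single group, `findall` returns only what that group captured — 1 item.

['q']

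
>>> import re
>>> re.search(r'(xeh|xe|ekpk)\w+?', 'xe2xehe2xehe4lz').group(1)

'xe'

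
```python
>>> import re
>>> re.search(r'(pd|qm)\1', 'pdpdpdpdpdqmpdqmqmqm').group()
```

'pdpd'

After group 1 captures some text, `\1` only succeeds where that same text appears again.
`re.search` tries every starting position until one works.
The match spans [0:4] → 'pdpd'.
Captured: group 1 = 'pd'.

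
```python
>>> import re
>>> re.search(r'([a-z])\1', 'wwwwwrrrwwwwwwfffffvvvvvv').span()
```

(0, 2)

After group 1 captures some text, `\1` only succeeds where that same text appears again.
The match spans [0:2] → 'ww'.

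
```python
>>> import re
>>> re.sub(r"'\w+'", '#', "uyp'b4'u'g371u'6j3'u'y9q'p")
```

Every occurrence is swapped for '#'.

"uyp#u#6j3#y9q'p"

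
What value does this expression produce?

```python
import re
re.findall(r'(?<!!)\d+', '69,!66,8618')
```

['69', '6', '8618']

The negative lookahead/lookbehind blocks any match where the forbidden context is present.
Scanning left to right: at [0:2] → '69'; at [5:6] → '6'; at [7:11] → '8618'.
`findall` yields the raw match text (3 of them) because the pattern has no groups.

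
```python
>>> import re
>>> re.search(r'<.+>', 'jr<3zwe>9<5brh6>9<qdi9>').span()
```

The match spans [2:23] → '<3zwe>9<5brh6>9<qdi9>'.

(2, 23)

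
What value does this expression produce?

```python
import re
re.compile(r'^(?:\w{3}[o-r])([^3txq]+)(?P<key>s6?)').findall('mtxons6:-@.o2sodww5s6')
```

[('ns6:-@.o2sodww5', 's6')]

The pattern matches anchored at the start of the string; then exactly 3 of a word character, then a character in [o-r] (non-capturing group); then one or more of any character except [3txq] (captured); then a literal 's', then optionally a literal '6' (captured as 'key').
Scanning left to right: at [0:21] match 'mtxons6:-@.o2sodww5s6', groups = ('ns6:-@.o2sodww5', 's6').
2 groups means the one result is a tuple of 2 captured strings — 1 here.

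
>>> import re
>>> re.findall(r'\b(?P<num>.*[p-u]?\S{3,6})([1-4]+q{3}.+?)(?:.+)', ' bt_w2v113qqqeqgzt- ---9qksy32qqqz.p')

A non-greedy quantifier consumes as few characters as it can — just enough that the remainder of the pattern still matches from where it stops; whatever follows it matches normally.
Multiple groups make `findall` return tuples — one 2-tuple for the one match.

[('bt_w2v113qqqeqgzt- ---9qksy3', '2qqqz')]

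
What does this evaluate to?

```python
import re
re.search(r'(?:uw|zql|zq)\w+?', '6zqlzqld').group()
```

`|` is ordered: at each position the engine commits to the first alternative that works.
`search` walks the string left to right and returns the first match it finds.
The match spans [1:5] → 'zqlz'.

'zqlz'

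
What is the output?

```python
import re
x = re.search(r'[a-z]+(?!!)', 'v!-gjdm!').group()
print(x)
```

gjd

The negative lookaround is zero-width — it rules out positions where the adjacent text would match, without consuming anything.
The match spans [3:6] → 'gjd'.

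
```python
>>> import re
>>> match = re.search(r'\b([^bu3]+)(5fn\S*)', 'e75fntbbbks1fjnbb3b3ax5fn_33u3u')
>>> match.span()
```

(0, 31)

This matches a word boundary (`\b`, zero-width); then one or more of any character except [bu3] (captured); then the literal '5fn', then zero or more of a non-whitespace character (captured).
`search` walks the string left to right and returns the first match it finds.
The match spans [0:31] → 'e75fntbbbks1fjnbb3b3ax5fn_33u3u'.
Captured: group 1 = 'e7', group 2 = '5fntbbbks1fjnbb3b3ax5fn_33u3u'.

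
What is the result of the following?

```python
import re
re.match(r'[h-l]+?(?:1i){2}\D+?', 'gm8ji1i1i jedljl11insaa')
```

None

`match` is anchored at position 0; if the pattern doesn't fit there, it returns None.
Here position 0 doesn't satisfy it, so the call returns None.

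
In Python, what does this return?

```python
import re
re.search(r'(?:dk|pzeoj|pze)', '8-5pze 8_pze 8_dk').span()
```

`re.search` scans for the first position where the pattern succeeds.
The match spans [3:6] → 'pze'.

(3, 6)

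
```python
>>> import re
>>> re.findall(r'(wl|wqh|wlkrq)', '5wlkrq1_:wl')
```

['wl', 'wl']

The regex engine tests alternatives in the order written; an earlier branch that matches wins even if a later one would match more.
Matches: at [1:3] match 'wl', group 1 = 'wl'; at [9:11] match 'wl', group 1 = 'wl'.
One capturing group, so `findall` returns just the captured substring from each match — 2 in all.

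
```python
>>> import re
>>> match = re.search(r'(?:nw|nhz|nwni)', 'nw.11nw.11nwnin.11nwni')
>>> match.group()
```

Unlike `match`, `search` isn't anchored — it looks for the pattern anywhere in the string.
The match spans [0:2] → 'nw'.

'nw'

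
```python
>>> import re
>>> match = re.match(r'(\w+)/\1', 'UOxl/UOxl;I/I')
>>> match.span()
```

With `match`, the pattern is implicitly anchored at the beginning.
The match spans [0:9] → 'UOxl/UOxl'.

(0, 9)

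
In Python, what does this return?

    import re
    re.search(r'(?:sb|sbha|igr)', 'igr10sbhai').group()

'igr'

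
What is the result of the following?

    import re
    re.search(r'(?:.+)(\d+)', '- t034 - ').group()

'- t034'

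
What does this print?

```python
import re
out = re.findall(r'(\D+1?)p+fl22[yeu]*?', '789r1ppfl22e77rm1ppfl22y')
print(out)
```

['r1', 'rm1']

The pattern matches one or more of a non-digit, then optionally the literal '1' (captured); then one or more of the literal 'p', then the literal 'fl'; then the literal '22', then zero or more of one of [yeu] (lazy).
Scanning left to right: at [3:11] match 'r1ppfl22', group 1 = 'r1'; at [14:23] match 'rm1ppfl22', group 1 = 'rm1'.
`findall` collects group 1 from each match (2 total).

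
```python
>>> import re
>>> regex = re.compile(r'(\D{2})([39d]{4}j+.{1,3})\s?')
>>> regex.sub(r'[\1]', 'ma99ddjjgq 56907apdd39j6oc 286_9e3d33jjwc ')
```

The pattern matches exactly 2 of a non-digit (captured); then exactly 4 of one of [39d], then one or more of the literal 'j', then 1 to 3 of any character (captured); then optionally whitespace.
Each match is replaced using the text its own group 1 captured.

'[ma]56907[ap]286_9e3d33jjwc '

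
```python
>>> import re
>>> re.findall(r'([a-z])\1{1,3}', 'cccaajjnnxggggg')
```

A backreference is literal: `\1` must see the identical characters the first group matched.
Matches: at [0:3] match 'ccc', group 1 = 'c'; at [3:5] match 'aa', group 1 = 'a'; at [5:7] match 'jj', group 1 = 'j'; at [7:9] match 'nn', group 1 = 'n'; at [10:14] match 'gggg', group 1 = 'g'.
`findall` collects group 1 from each match (5 total).

['c', 'a', 'j', 'n', 'g']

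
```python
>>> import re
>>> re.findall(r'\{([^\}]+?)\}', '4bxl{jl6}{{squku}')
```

With a single group, `findall` returns only what that group captured — 2 items.

['jl6', '{squku']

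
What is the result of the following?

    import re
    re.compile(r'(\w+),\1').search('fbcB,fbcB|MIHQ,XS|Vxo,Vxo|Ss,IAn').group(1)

'fbcB'

The match spans [0:9] → 'fbcB,fbcB'.
Captured: group 1 = 'fbcB'.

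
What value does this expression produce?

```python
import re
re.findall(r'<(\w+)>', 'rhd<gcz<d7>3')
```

['d7']

With a single group, `findall` returns only what that group captured — 1 item.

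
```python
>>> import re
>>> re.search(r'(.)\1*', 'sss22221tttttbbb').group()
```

'sss'

`\1` has to match the exact text group 1 already captured.
The match spans [0:3] → 'sss'.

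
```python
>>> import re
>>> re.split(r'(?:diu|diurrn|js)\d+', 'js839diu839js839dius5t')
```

['', '', '', 'dius5t']

Splitting on the pattern gives 4 pieces.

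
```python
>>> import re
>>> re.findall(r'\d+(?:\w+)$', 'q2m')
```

['2m']

This matches one or more of a digit; then one or more of a word character (non-capturing group); then anchored at the end.
Walking the string: at [1:3] → '2m'.
Since nothing is captured, `findall` lists the 1 matched substring directly.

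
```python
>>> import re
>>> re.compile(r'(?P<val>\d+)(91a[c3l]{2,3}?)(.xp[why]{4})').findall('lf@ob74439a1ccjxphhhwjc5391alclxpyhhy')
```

This matches one or more of a digit (captured as 'val'); then the literal '91a', then 2 to 3 of one of [c3l] (lazy) (captured); then any character, then the literal 'xp', then exactly 4 of one of [why] (captured).
Matches: at [23:37] match '5391alclxpyhhy', groups = ('53', '91alc', 'lxpyhhy').
`findall` packs the 3 group values into a tuple for every match.

[('53', '91alc', 'lxpyhhy')]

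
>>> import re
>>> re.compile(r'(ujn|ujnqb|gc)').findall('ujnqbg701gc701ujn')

['ujn', 'gc', 'ujn']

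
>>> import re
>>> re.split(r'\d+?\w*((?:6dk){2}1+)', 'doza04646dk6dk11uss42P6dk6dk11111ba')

Pattern: one or more of a digit (lazy), then zero or more of a word character; then the literal '6dk' repeated 2 times, then one or more of the literal '1' (captured).
Matches to split on: at [4:33] → '04646dk6dk11uss42P6dk6dk11111'.
`re.split` interleaves the captured-group text with the surrounding fragments.

['doza', '6dk6dk11111', 'ba']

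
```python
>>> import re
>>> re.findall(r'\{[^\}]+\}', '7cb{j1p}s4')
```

['{j1p}']

`findall` yields the raw match text (1 of them) because the pattern has no groups.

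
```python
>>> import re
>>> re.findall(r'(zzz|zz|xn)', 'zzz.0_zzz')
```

['zzz', 'zzz']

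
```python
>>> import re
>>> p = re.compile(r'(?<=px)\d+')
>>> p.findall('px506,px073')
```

['506', '073']

The positive lookaround only admits positions where the adjacent text matches; those characters stay outside the span.
Walking the string: at [2:5] → '506'; at [8:11] → '073'.
With no groups in the pattern, `findall` gives back each whole match — 2 here.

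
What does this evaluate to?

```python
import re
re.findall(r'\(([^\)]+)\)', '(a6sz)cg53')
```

['a6sz']

Matches: at [0:6] match '(a6sz)', group 1 = 'a6sz'.
With a single group, `findall` returns only what that group captured — 1 item.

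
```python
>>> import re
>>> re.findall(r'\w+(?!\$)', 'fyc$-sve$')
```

['fy', 'sv']

A negative assertion filters positions out without eating any characters.
Scanning left to right: at [0:2] → 'fy'; at [5:7] → 'sv'.
No capturing groups, so `findall` returns the 2 full match strings.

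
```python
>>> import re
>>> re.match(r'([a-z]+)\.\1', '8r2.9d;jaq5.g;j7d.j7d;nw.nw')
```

After group 1 captures some text, `\1` only succeeds where that same text appears again.
`match` is anchored at position 0; if the pattern doesn't fit there, it returns None.
Here position 0 doesn't satisfy it, so the call returns None.

None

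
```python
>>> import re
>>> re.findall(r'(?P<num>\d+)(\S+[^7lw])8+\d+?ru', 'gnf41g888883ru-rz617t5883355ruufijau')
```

[('41', 'g888883ru-rz617t58')]

The pattern matches one or more of a digit (captured as 'num'); then one or more of a non-whitespace character, then any character except [7lw] (captured); then one or more of a literal '8', then one or more of a digit (lazy), then the literal 'ru'.
`findall` packs the 2 group values into a tuple for every match.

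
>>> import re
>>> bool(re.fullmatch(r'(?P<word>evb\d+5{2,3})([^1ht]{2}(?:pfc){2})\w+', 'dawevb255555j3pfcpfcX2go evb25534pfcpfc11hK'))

False

This matches the literal 'evb', then one or more of a digit, then 2 to 3 of the literal '5' (captured as 'word'); then exactly 2 of any character except [1ht], then the literal 'pfc' repeated 2 times (captured); then one or more of a word character.
`fullmatch` succeeds only if the pattern covers the string from start to end.
Here the pattern can't cover the whole string, so the call returns None, and `bool(None)` is False.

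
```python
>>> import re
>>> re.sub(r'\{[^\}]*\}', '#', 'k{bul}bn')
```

'k#bn'

Matches: at [1:6] → '{bul}'.
`sub` substitutes '#' at each match site.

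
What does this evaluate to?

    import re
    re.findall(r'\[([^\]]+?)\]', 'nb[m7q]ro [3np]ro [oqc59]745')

With a single group, `findall` returns only what that group captured — 3 items.

['m7q', '3np', 'oqc59']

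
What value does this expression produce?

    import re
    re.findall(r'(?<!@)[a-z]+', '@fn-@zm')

`(?!…)`/`(?<!…)` only lets a position through if the neighbouring text does NOT match; no characters are consumed.
Scanning left to right: at [2:3] → 'n'; at [6:7] → 'm'.
With no groups in the pattern, `findall` gives back each whole match — 2 here.

['n', 'm']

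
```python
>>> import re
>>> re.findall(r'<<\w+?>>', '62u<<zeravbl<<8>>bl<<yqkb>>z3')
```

['<<8>>', '<<yqkb>>']

Walking the string: at [12:17] → '<<8>>'; at [19:27] → '<<yqkb>>'.
No capturing groups, so `findall` returns the 2 full match strings.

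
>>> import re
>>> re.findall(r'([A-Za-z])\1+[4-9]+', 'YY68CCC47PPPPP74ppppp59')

['Y', 'C', 'P', 'p']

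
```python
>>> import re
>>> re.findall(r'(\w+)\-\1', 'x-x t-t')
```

The backreference `\1` re-matches whatever the first group consumed, character for character.
Matches: at [0:3] match 'x-x', group 1 = 'x'; at [4:7] match 't-t', group 1 = 't'.
One capturing group, so `findall` returns just the captured substring from each match — 2 in all.

['x', 't']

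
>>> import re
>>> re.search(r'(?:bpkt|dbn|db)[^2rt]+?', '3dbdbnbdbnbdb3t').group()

'dbd'

`search` walks the string left to right and returns the first match it finds.
The match spans [1:4] → 'dbd'.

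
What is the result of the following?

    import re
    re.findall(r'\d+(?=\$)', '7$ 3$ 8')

The lookaround is zero-width — it requires the adjacent text to match without consuming it, so the asserted text isn't part of the match.
Since nothing is captured, `findall` lists the 2 matched substrings directly.

['7', '3']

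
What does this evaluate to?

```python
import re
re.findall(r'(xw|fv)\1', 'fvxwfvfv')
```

`\1` has to match the exact text group 1 already captured.
Scanning left to right: at [4:8] match 'fvfv', group 1 = 'fv'.
Because there's exactly one group, `findall` drops the full match and keeps group 1 from the one hit.

['fv']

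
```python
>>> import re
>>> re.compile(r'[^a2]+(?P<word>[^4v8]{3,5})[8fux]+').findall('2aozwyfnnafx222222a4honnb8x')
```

['naf', 'nnb']

Pattern: one or more of any character except [a2]; then 3 to 5 of any character except [4v8] (captured as 'word'); then one or more of one of [8fux].
Walking the string: at [2:12] match 'ozwyfnnafx', group 1 = 'naf'; at [19:27] match '4honnb8x', group 1 = 'nnb'.
`findall` collects group 1 from each match (2 total).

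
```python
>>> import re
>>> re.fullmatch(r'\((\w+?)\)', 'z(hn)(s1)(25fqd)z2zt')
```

`fullmatch` succeeds only if the pattern covers the string from start to end.
Here the pattern can't cover the whole string, so the call returns None.

None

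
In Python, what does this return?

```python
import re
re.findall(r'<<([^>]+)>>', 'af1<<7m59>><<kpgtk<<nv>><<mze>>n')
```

`findall` collects group 1 from each match (3 total).

['7m59', 'kpgtk<<nv', 'mze']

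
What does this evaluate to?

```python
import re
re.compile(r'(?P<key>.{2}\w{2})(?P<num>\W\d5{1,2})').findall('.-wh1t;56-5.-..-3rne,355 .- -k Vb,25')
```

[('3rne', ',355'), ('k Vb', ',25')]

The pattern matches exactly 2 of any character, then exactly 2 of a word character (captured as 'key'); then a non-word character, then a digit, then 1 to 2 of a literal '5' (captured as 'num').
Walking the string: at [16:24] match '3rne,355', groups = ('3rne', ',355'); at [29:36] match 'k Vb,25', groups = ('k Vb', ',25').
2 groups means each result is a tuple of 2 captured strings — 2 here.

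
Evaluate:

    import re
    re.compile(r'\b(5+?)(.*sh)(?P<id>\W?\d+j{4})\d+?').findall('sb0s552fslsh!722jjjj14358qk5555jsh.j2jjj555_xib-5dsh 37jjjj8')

This matches a word boundary (`\b`, zero-width); then one or more of a literal '5' (lazy) (captured); then zero or more of any character, then the literal 'sh' (captured); then optionally a non-word character, then one or more of a digit, then exactly 4 of the literal 'j' (captured as 'id'); then one or more of a digit (lazy).
Scanning left to right: at [48:60] match '5dsh 37jjjj8', groups = ('5', 'dsh', ' 37jjjj').
`findall` packs the 3 group values into a tuple for every match.

[('5', 'dsh', ' 37jjjj')]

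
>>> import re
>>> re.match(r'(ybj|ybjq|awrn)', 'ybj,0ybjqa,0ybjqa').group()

`re.match` only tries the pattern at the start of the string.
The match spans [0:3] → 'ybj'.

'ybj'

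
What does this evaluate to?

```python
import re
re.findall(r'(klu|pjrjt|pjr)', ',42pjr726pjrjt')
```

`|` is ordered: at each position the engine commits to the first alternative that works.
Scanning left to right: at [3:6] match 'pjr', group 1 = 'pjr'; at [9:14] match 'pjrjt', group 1 = 'pjrjt'.
With a single group, `findall` returns only what that group captured — 2 items.

['pjr', 'pjrjt']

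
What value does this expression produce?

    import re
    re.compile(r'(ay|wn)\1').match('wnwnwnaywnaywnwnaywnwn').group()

'wnwn'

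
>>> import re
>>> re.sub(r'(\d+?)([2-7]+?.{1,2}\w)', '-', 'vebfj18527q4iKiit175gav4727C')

'vebfj-4iKiit-v-'

The pattern matches one or more of a digit (lazy) (captured); then one or more of a character in [2-7] (lazy), then 1 to 2 of any character, then a word character (captured).
The `?` after the quantifier makes it lazy — it takes as little as possible before letting the rest of the pattern try.
Matches: at [5:11] → '18527q'; at [17:22] → '175ga'; at [23:28] → '4727C'.
Each match is replaced by '-'.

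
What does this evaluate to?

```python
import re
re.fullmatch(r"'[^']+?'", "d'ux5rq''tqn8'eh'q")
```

`re.fullmatch` requires the pattern to consume the entire string.
Here the pattern can't cover the whole string, so the call returns None.

None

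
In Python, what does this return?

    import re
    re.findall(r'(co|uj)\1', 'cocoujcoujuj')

`\1` is not a pattern — it's the concrete string captured by group 1, re-applied verbatim.
Matches: at [0:4] match 'coco', group 1 = 'co'; at [8:12] match 'ujuj', group 1 = 'uj'.
With a single group, `findall` returns only what that group captured — 2 items.

['co', 'uj']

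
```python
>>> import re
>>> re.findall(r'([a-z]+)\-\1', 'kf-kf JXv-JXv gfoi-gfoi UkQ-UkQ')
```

`\1` is not a pattern — it's the concrete string captured by group 1, re-applied verbatim.
Walking the string: at [0:5] match 'kf-kf', group 1 = 'kf'; at [14:23] match 'gfoi-gfoi', group 1 = 'gfoi'.
Because there's exactly one group, `findall` drops the full match and keeps group 1 from each hit.

['kf', 'gfoi']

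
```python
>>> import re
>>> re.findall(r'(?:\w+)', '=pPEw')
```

Pattern: one or more of a word character (non-capturing group).
No capturing groups, so `findall` returns the 1 full match string.

['pPEw']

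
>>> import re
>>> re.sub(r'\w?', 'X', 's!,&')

Pattern: optionally a word character.
Matches: at [0:1] → 's'; at [1:1] → ''; at [2:2] → ''; at [3:3] → ''; at [4:4] → ''.
Each match is replaced by 'X'.

'XX!X,X&X'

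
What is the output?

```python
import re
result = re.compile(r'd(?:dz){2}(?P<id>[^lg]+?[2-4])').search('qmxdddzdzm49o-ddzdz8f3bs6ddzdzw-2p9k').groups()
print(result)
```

('m4',)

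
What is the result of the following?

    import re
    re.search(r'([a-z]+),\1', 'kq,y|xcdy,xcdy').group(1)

`\1` is not a pattern — it's the concrete string captured by group 1, re-applied verbatim.
`re.search` scans for the first position where the pattern succeeds.
The match spans [5:14] → 'xcdy,xcdy'.
Captured: group 1 = 'xcdy'.

'xcdy'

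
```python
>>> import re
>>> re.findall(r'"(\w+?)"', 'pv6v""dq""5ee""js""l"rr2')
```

['dq', '5ee', 'js', 'l']

`findall` collects group 1 from each match (4 total).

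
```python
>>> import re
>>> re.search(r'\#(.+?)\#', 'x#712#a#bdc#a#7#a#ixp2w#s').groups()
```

Because the quantifier is non-greedy, it stops expanding at the earliest point where the rest of the pattern can succeed.
`re.search` scans for the first position where the pattern succeeds.
The match spans [1:6] → '#712#'.
Captured: group 1 = '712'.

('712',)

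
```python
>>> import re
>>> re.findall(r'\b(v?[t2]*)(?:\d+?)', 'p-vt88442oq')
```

One capturing group, so `findall` returns just the captured substring from the one match — 1 in all.

['vt']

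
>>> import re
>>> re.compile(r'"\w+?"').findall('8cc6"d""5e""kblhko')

['"d"', '"5e"']

With no groups in the pattern, `findall` gives back each whole match — 2 here.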